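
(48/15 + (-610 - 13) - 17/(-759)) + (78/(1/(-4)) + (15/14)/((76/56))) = -930.99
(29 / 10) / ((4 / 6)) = 87 / 20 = 4.35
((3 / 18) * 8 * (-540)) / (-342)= 40 / 19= 2.11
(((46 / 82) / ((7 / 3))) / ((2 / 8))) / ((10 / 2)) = 0.19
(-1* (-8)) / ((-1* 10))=-4 / 5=-0.80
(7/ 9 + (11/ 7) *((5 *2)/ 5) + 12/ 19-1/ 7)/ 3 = 754/ 513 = 1.47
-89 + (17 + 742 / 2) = 299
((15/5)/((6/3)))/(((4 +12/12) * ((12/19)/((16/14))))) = 19/35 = 0.54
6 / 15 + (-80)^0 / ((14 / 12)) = 44 / 35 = 1.26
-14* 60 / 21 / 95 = -0.42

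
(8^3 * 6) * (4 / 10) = 6144 / 5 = 1228.80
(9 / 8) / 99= 1 / 88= 0.01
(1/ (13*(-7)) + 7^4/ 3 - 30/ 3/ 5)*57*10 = 41408980/ 91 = 455043.74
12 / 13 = 0.92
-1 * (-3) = 3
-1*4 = -4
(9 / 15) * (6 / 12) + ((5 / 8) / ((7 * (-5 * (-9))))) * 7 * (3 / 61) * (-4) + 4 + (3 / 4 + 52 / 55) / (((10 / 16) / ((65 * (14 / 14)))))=1817986 / 10065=180.62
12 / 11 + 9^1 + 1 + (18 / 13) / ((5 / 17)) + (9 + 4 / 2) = 19161 / 715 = 26.80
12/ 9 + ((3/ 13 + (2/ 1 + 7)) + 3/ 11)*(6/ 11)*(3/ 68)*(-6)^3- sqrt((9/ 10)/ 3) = -3855880/ 80223- sqrt(30)/ 10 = -48.61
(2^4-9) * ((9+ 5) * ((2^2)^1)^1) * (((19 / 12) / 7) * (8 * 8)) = 17024 / 3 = 5674.67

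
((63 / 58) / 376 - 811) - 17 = -828.00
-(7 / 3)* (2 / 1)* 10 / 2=-70 / 3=-23.33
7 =7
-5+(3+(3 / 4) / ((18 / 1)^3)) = -15551 / 7776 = -2.00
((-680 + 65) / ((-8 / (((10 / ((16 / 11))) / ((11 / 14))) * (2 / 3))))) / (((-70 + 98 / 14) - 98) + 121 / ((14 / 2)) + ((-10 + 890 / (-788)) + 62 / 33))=-326512725 / 111375608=-2.93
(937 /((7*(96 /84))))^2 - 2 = 877841 /64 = 13716.27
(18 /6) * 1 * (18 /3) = 18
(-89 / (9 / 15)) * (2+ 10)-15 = -1795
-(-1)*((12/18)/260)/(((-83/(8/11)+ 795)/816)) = 1088/354055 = 0.00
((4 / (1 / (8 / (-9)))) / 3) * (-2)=64 / 27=2.37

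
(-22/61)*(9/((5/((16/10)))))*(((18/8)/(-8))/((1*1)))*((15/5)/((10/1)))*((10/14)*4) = 2673/10675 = 0.25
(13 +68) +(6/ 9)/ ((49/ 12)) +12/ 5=20473/ 245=83.56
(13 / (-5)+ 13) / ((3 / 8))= 416 / 15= 27.73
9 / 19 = 0.47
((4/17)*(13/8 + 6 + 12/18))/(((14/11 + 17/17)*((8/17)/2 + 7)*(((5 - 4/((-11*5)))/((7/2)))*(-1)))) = -168553/2059020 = -0.08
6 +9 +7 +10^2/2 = 72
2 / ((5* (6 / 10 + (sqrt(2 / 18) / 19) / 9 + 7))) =1026 / 19499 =0.05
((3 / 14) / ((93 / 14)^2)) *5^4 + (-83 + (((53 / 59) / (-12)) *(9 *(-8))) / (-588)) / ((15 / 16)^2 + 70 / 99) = -16517739842834 / 335015396835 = -49.30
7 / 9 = 0.78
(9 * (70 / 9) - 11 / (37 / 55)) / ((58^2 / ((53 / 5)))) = 21041 / 124468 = 0.17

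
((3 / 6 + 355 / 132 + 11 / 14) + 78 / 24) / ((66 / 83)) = 138527 / 15246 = 9.09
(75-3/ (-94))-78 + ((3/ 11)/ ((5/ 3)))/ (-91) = -1397241/ 470470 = -2.97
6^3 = 216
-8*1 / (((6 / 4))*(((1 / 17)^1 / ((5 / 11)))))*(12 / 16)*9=-3060 / 11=-278.18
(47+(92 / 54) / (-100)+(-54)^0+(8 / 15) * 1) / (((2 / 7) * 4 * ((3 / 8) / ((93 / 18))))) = 14212849 / 24300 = 584.89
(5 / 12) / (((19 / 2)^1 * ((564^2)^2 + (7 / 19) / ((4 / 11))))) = 10 / 23070194869479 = 0.00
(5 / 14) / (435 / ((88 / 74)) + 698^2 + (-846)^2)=22 / 74122405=0.00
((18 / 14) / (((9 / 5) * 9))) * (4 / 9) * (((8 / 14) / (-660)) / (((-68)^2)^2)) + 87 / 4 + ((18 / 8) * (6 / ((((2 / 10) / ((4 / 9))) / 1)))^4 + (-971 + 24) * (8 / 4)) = 48475312108522991 / 700117121088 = 69238.86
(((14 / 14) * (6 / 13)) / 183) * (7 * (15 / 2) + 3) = 111 / 793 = 0.14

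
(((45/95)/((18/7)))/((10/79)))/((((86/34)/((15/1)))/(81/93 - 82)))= -70930545/101308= -700.15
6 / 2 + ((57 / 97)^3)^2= 2533212462036 / 832972004929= 3.04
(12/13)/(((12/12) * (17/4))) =48/221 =0.22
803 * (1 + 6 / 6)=1606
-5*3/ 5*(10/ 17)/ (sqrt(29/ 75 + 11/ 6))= -50*sqrt(222)/ 629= -1.18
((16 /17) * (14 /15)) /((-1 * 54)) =-112 /6885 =-0.02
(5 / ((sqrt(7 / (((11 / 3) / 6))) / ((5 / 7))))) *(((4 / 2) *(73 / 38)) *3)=1825 *sqrt(154) / 1862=12.16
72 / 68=18 / 17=1.06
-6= -6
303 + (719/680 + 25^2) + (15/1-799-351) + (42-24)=-127801/680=-187.94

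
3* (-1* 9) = -27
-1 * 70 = -70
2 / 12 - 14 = -83 / 6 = -13.83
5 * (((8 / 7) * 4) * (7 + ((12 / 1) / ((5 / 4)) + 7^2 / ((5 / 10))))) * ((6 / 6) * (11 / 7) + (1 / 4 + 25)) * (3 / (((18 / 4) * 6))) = 1147528 / 147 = 7806.31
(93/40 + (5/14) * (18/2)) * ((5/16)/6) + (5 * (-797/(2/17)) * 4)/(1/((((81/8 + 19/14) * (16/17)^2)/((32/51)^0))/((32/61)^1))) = -11432494653/4352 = -2626951.90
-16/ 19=-0.84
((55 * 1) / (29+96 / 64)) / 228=55 / 6954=0.01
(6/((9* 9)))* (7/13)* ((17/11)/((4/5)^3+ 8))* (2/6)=2125/880308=0.00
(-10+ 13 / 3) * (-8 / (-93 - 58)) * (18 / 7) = -816 / 1057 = -0.77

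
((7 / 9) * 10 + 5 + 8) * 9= 187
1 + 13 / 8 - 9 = -51 / 8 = -6.38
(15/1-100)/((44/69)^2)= -404685/1936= -209.03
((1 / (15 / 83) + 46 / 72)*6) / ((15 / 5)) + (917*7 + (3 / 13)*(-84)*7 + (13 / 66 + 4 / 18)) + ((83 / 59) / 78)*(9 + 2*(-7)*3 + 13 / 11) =796726682 / 126555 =6295.50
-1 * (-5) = 5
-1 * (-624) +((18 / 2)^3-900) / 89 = 55365 / 89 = 622.08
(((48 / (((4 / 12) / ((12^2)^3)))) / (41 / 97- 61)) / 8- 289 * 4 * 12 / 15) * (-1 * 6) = 39142216416 / 7345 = 5329096.86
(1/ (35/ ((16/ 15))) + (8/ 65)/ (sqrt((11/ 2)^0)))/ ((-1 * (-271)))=1048/ 1849575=0.00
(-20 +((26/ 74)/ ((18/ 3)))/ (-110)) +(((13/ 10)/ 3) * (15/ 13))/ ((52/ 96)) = -6056329/ 317460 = -19.08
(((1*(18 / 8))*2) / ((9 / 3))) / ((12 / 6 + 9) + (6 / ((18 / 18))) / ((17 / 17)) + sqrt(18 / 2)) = 3 / 40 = 0.08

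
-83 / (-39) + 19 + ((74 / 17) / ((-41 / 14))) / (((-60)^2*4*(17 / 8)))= 1464533033 / 69316650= 21.13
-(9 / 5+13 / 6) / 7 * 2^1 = -17 / 15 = -1.13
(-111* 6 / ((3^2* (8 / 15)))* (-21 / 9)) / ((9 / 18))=1295 / 2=647.50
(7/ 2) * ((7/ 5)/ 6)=49/ 60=0.82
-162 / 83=-1.95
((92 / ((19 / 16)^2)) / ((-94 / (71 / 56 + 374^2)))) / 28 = -2882590736 / 831383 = -3467.22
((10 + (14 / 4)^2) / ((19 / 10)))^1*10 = 2225 / 19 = 117.11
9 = 9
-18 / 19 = -0.95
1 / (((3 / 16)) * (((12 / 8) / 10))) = 320 / 9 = 35.56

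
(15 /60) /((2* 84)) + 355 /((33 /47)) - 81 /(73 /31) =84757537 /179872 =471.21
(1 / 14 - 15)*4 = -418 / 7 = -59.71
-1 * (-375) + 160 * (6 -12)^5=-1243785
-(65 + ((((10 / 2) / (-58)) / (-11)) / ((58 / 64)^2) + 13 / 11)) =-17757752 / 268279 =-66.19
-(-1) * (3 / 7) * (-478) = -1434 / 7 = -204.86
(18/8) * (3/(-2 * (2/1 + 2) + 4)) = -1.69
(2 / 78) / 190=1 / 7410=0.00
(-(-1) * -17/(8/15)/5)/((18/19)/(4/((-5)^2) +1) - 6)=551/448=1.23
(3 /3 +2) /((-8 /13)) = -39 /8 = -4.88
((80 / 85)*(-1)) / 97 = -16 / 1649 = -0.01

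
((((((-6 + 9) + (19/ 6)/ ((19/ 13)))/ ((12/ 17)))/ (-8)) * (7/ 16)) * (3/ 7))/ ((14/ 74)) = -19499/ 21504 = -0.91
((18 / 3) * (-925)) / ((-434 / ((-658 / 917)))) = -260850 / 28427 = -9.18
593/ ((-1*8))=-593/ 8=-74.12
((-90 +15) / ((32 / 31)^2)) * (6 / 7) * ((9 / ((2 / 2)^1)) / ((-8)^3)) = 1.06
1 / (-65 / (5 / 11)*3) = -1 / 429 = -0.00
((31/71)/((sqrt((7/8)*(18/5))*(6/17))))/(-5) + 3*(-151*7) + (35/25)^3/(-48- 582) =-35673799/11250- 527*sqrt(35)/22365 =-3171.14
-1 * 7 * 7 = -49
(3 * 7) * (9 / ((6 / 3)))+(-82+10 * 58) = 1185 / 2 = 592.50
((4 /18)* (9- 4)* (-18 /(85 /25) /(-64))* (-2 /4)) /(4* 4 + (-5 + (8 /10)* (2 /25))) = -0.00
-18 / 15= -6 / 5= -1.20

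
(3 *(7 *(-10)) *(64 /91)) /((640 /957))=-2871 /13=-220.85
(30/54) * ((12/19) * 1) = 20/57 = 0.35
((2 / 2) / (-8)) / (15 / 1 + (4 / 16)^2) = -2 / 241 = -0.01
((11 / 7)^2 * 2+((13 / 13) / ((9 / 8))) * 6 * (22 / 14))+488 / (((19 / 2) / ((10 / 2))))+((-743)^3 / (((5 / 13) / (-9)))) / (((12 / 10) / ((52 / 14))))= 82975007483813 / 2793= 29708201748.59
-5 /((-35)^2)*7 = -0.03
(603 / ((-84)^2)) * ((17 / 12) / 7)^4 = 5595907 / 39033114624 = 0.00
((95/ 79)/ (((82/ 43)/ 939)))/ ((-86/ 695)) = -61997475/ 12956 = -4785.23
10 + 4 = 14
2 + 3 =5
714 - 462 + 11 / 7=1775 / 7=253.57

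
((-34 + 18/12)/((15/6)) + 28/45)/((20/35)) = -3899/180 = -21.66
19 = 19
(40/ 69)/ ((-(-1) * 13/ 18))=240/ 299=0.80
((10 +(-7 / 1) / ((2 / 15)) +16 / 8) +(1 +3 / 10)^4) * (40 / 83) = -376439 / 20750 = -18.14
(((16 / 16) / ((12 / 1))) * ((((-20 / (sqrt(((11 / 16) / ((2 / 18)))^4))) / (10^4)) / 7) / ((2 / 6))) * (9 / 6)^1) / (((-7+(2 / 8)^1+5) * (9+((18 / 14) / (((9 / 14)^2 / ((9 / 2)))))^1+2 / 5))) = 32 / 468242775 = 0.00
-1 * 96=-96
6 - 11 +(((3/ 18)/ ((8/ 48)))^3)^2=-4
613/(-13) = -613/13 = -47.15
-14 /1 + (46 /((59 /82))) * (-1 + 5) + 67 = 18215 /59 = 308.73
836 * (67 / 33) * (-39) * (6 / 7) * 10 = -3971760 / 7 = -567394.29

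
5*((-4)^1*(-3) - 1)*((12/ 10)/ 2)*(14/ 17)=462/ 17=27.18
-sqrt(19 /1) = -sqrt(19) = -4.36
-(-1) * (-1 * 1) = -1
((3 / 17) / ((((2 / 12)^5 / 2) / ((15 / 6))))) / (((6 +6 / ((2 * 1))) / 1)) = 12960 / 17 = 762.35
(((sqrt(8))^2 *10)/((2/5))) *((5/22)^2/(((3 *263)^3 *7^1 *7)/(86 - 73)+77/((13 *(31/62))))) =3250/582428285747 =0.00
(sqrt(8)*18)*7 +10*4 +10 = 50 +252*sqrt(2) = 406.38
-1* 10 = -10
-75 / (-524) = 75 / 524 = 0.14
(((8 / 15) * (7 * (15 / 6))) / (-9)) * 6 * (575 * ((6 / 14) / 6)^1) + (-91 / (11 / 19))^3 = -46521752701 / 11979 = -3883609.04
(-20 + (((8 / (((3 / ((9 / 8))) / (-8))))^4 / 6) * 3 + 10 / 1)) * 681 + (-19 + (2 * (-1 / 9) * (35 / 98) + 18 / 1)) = 112962916.92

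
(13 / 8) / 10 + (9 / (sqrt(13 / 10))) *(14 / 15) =13 / 80 + 42 *sqrt(130) / 65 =7.53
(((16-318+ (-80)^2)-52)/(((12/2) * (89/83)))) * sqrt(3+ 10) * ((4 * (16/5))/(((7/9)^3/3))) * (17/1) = 199008975168 * sqrt(13)/152635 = 4700999.54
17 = 17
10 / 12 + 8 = 53 / 6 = 8.83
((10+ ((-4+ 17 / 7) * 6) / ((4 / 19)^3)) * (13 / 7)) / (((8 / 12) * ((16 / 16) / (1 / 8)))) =-348.38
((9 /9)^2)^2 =1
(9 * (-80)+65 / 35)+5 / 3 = -15046 / 21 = -716.48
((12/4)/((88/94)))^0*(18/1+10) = 28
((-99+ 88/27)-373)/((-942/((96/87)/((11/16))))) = 3239936/4056723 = 0.80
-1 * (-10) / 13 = 10 / 13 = 0.77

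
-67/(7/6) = -402/7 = -57.43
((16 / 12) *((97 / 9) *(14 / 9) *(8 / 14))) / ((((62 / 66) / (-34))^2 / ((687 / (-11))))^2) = 85500409572.60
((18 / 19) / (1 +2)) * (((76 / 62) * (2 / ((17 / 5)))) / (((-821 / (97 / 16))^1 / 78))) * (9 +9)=-1021410 / 432667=-2.36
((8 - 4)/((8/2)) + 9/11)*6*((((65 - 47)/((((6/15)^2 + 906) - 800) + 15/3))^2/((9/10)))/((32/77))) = 843750/1103263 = 0.76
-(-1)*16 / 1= 16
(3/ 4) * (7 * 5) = 105/ 4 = 26.25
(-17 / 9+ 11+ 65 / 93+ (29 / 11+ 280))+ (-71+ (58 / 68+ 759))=102394661 / 104346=981.30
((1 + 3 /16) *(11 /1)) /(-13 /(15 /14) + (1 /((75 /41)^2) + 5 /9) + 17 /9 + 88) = 1175625 /7074896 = 0.17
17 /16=1.06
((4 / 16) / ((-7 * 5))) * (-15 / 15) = 1 / 140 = 0.01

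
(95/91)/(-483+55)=-95/38948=-0.00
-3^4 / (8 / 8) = -81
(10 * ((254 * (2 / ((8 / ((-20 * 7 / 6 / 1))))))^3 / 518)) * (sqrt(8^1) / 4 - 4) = 250926917500 / 999 - 62731729375 * sqrt(2) / 1998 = 206775661.93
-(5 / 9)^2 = -25 / 81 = -0.31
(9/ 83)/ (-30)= -3/ 830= -0.00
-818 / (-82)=409 / 41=9.98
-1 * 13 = -13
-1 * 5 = -5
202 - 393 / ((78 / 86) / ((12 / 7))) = -49214 / 91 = -540.81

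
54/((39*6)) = 3/13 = 0.23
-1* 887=-887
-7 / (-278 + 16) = 7 / 262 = 0.03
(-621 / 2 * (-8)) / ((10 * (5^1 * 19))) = 1242 / 475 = 2.61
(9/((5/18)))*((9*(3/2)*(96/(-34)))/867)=-34992/24565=-1.42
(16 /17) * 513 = 8208 /17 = 482.82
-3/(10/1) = -3/10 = -0.30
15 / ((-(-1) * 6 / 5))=12.50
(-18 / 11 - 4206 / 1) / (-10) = 23142 / 55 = 420.76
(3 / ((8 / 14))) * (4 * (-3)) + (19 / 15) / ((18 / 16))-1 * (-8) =-7273 / 135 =-53.87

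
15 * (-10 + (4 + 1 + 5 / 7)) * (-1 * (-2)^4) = 7200 / 7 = 1028.57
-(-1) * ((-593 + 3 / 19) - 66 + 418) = -4576 / 19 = -240.84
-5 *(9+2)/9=-55/9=-6.11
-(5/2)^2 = -25/4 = -6.25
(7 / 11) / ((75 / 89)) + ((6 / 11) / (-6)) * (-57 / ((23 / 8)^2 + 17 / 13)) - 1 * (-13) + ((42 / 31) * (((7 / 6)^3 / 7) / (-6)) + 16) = 3285917609 / 108642600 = 30.25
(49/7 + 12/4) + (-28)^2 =794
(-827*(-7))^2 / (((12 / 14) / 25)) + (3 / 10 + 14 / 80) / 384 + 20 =15013609715219 / 15360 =977448549.17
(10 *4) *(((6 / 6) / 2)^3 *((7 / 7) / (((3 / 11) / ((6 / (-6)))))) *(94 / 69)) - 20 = -9310 / 207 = -44.98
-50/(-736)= 25/368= 0.07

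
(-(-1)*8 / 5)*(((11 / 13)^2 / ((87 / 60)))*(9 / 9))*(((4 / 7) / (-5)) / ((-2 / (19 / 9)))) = 147136 / 1543815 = 0.10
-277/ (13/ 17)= -4709/ 13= -362.23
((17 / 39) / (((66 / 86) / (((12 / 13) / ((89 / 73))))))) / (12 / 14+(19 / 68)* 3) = 101603152 / 400556871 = 0.25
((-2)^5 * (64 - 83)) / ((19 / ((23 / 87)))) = 736 / 87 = 8.46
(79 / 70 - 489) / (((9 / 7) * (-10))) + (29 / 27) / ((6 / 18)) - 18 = 20851 / 900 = 23.17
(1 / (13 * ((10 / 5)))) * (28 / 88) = 7 / 572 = 0.01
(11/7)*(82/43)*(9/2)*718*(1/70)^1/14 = 1457181/147490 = 9.88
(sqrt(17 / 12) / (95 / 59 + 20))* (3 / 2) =59* sqrt(51) / 5100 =0.08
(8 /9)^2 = 64 /81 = 0.79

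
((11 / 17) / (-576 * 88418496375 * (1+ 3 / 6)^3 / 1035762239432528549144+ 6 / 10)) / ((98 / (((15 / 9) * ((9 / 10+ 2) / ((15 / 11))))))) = 9271657393287608874863 / 237707368203539767506048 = 0.04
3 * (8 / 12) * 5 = 10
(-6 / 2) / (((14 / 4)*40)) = -3 / 140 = -0.02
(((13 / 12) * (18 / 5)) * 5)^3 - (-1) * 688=64823 / 8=8102.88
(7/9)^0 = 1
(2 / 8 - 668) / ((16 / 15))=-40065 / 64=-626.02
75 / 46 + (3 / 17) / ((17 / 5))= 22365 / 13294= 1.68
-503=-503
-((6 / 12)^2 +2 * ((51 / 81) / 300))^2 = -4239481 / 65610000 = -0.06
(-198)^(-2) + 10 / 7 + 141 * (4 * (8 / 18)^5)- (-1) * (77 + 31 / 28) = 2978075659 / 33343002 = 89.32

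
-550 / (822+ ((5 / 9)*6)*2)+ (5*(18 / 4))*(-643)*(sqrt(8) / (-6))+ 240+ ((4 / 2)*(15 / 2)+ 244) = 56312 / 113+ 9645*sqrt(2) / 2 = 7318.38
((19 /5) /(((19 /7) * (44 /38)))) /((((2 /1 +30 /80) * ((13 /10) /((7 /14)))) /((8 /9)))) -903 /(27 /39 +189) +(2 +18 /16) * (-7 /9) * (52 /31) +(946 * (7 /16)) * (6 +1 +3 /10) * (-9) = -11893884154943 /437271120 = -27200.25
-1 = -1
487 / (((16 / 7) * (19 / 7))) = 23863 / 304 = 78.50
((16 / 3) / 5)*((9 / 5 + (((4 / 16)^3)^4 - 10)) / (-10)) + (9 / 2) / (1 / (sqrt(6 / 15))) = 229288617 / 262144000 + 9*sqrt(10) / 10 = 3.72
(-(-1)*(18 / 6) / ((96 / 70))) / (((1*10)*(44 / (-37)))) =-259 / 1408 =-0.18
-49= -49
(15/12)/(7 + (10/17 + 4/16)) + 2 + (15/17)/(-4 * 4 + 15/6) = 170773/81549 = 2.09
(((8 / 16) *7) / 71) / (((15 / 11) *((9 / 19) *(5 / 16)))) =11704 / 47925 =0.24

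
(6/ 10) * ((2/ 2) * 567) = 1701/ 5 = 340.20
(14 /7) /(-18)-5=-46 /9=-5.11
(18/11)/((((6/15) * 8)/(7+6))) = 585/88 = 6.65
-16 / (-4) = 4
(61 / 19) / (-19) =-61 / 361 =-0.17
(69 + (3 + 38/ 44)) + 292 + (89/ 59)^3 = 1664086551/ 4518338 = 368.30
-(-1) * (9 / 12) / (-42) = -1 / 56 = -0.02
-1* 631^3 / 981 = -251239591 / 981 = -256105.60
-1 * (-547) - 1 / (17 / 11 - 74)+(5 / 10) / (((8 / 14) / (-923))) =-1661657 / 6376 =-260.61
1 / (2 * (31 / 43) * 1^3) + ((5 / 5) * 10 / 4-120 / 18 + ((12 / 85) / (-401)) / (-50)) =-275235817 / 79247625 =-3.47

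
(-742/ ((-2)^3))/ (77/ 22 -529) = -371/ 2102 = -0.18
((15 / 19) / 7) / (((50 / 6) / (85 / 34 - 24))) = -387 / 1330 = -0.29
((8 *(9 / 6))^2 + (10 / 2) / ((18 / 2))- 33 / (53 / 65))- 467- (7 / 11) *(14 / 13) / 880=-10892167493 / 30012840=-362.92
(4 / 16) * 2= 1 / 2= 0.50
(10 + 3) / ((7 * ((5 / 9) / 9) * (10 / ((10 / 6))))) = 351 / 70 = 5.01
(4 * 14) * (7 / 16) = 49 / 2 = 24.50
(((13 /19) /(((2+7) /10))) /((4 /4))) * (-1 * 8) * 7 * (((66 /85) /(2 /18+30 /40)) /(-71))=0.54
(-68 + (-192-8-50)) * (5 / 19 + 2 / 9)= -8798 / 57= -154.35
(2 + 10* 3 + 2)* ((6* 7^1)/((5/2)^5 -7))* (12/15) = 60928/4835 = 12.60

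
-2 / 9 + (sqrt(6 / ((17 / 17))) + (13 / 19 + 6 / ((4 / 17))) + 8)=sqrt(6) + 11615 / 342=36.41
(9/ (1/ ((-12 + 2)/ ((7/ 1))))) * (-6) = 540/ 7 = 77.14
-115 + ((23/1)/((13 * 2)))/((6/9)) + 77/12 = -107.26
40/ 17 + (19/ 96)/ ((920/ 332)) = 910009/ 375360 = 2.42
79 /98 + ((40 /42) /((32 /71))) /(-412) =388091 /484512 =0.80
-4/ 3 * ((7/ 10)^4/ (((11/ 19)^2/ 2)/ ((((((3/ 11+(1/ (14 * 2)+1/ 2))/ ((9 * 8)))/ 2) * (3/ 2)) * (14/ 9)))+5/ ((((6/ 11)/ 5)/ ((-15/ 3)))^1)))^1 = 71941163/ 48623946250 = 0.00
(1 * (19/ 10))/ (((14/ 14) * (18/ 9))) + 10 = 219/ 20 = 10.95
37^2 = 1369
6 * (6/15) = 12/5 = 2.40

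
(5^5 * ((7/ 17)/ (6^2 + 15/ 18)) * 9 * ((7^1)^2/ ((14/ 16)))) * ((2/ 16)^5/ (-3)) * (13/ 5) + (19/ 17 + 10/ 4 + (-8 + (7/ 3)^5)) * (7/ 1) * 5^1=326038566805/ 143824896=2266.91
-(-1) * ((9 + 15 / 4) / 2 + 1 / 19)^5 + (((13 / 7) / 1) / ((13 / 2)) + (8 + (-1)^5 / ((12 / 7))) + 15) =18732246153278053 / 1703873052672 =10993.92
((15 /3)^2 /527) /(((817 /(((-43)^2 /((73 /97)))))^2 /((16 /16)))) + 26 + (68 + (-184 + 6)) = -84726475067 /1013826263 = -83.57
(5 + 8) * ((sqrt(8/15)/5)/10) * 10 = 26 * sqrt(30)/75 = 1.90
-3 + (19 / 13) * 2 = -1 / 13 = -0.08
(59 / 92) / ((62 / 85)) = 5015 / 5704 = 0.88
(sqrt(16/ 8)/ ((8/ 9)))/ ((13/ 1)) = 0.12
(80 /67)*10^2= 8000 /67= 119.40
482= 482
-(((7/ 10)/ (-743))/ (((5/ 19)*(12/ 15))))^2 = -17689/ 883278400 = -0.00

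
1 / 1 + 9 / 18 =3 / 2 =1.50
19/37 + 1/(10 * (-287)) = 54493/106190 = 0.51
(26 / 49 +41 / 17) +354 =297333 / 833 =356.94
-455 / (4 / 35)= -15925 / 4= -3981.25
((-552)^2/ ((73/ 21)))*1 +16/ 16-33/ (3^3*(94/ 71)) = 5413376009/ 61758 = 87654.65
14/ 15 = 0.93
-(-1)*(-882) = -882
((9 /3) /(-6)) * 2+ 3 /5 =-2 /5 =-0.40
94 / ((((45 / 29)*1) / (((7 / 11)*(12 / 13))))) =76328 / 2145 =35.58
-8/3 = -2.67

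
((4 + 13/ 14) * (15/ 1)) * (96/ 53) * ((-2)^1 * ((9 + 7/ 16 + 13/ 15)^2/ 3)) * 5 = -140661767/ 2968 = -47392.78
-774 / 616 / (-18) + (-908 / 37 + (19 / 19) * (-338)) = -8261433 / 22792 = -362.47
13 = 13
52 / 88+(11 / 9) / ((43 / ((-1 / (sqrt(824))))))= 13 / 22 -11 * sqrt(206) / 159444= 0.59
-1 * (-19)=19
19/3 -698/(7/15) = -31277/21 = -1489.38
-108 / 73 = -1.48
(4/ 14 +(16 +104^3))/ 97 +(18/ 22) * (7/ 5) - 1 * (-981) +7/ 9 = 12579.63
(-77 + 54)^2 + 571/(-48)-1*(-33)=26405/48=550.10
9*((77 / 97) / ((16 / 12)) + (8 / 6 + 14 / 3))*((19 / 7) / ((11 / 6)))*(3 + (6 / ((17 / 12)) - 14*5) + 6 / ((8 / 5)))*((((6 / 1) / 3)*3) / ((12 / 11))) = -28524.51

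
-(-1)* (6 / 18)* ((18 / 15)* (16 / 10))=16 / 25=0.64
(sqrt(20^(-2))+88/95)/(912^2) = 371/316062720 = 0.00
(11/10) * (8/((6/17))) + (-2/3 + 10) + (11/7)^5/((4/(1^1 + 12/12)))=19693361/504210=39.06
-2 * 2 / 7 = -4 / 7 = -0.57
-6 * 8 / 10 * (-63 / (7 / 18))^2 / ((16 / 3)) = -118098 / 5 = -23619.60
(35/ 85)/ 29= 0.01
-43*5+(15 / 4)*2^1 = -415 / 2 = -207.50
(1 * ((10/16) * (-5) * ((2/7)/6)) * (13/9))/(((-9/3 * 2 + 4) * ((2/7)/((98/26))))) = 1225/864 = 1.42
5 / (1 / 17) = 85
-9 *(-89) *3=2403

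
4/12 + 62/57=27/19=1.42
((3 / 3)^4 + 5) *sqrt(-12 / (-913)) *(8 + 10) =216 *sqrt(2739) / 913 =12.38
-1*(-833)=833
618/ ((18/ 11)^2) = 12463/ 54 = 230.80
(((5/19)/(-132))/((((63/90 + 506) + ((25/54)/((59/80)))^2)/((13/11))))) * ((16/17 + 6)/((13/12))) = -14972129100/502930498038089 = -0.00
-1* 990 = -990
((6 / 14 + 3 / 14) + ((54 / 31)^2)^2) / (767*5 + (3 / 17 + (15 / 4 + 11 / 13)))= 6254519674 / 2438148080697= 0.00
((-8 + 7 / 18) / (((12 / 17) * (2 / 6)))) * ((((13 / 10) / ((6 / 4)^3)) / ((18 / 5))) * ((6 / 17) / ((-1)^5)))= 1781 / 1458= 1.22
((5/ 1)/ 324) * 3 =5/ 108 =0.05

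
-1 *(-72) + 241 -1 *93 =220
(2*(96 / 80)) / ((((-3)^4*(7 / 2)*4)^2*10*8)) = 1 / 42865200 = 0.00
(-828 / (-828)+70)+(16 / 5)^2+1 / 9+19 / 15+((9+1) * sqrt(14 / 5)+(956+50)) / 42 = sqrt(70) / 21+167848 / 1575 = 106.97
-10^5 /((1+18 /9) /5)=-500000 /3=-166666.67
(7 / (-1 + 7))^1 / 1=1.17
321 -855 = -534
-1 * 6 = -6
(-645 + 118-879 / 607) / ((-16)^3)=1253 / 9712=0.13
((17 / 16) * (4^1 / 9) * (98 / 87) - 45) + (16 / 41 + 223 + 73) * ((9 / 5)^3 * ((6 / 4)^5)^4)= 3023213364181997033 / 525975552000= 5747821.08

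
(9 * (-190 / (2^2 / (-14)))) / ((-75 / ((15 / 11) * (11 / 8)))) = -1197 / 8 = -149.62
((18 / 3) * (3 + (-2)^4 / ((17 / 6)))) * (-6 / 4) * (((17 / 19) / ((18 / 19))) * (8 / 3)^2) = -522.67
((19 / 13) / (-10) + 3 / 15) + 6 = 787 / 130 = 6.05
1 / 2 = 0.50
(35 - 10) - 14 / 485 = 12111 / 485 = 24.97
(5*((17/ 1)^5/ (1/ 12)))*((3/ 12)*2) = 42595710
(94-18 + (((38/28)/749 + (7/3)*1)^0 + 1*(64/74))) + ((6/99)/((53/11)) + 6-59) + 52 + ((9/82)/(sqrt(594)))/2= sqrt(66)/3608 + 452270/5883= 76.88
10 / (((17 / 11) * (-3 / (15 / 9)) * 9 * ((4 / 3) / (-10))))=1375 / 459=3.00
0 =0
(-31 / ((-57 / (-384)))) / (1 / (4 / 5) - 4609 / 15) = 238080 / 348859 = 0.68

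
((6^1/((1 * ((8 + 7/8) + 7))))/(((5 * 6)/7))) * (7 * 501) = 196392/635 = 309.28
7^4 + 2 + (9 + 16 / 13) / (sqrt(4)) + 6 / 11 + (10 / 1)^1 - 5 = 690307 / 286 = 2413.66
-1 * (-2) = 2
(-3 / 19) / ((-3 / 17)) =17 / 19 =0.89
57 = 57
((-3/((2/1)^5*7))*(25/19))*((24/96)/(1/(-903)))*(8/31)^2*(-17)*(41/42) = -2247825/511252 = -4.40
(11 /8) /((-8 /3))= -33 /64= -0.52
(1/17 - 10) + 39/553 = -92794/9401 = -9.87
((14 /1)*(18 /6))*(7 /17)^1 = 294 /17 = 17.29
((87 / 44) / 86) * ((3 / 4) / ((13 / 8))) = 261 / 24596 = 0.01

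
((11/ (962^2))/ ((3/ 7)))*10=385/ 1388166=0.00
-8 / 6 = -4 / 3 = -1.33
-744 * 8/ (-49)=5952/ 49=121.47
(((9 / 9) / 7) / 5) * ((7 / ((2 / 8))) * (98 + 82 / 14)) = 2908 / 35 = 83.09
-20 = -20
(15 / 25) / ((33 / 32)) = 32 / 55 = 0.58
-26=-26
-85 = -85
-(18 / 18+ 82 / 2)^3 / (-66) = 12348 / 11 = 1122.55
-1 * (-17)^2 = -289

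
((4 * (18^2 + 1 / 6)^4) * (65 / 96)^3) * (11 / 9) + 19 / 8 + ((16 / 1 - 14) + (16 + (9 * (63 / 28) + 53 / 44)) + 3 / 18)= 475558407407764031513 / 28378791936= 16757528244.34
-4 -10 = -14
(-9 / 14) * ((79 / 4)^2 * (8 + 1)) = -505521 / 224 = -2256.79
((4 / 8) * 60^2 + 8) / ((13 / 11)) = 19888 / 13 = 1529.85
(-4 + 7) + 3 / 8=27 / 8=3.38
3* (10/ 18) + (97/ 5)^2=28352/ 75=378.03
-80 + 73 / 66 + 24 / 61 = -316043 / 4026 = -78.50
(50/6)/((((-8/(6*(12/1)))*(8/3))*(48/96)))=-225/4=-56.25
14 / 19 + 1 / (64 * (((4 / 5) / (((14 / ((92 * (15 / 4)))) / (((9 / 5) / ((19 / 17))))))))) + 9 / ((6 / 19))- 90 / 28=4676923901 / 179722368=26.02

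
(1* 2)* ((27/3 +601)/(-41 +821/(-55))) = -16775/769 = -21.81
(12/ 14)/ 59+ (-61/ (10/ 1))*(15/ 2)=-45.74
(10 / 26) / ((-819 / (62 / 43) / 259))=-11470 / 65403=-0.18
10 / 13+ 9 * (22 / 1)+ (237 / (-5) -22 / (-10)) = 9982 / 65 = 153.57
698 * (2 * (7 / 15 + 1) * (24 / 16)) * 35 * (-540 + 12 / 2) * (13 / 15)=-248736488 / 5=-49747297.60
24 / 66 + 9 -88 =-865 / 11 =-78.64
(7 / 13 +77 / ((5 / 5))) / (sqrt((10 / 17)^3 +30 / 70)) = 17136 * sqrt(2586941) / 282607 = 97.53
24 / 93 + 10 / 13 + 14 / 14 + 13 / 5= 9324 / 2015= 4.63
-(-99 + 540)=-441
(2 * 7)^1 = 14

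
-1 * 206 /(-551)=206 /551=0.37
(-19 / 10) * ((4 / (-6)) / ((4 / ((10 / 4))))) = 19 / 24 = 0.79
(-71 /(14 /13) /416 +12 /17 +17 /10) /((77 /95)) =1626039 /586432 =2.77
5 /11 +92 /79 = 1407 /869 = 1.62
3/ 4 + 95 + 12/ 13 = 5027/ 52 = 96.67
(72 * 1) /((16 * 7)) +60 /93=559 /434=1.29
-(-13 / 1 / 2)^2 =-169 / 4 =-42.25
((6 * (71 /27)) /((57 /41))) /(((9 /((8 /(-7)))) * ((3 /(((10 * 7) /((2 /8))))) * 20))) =-93152 /13851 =-6.73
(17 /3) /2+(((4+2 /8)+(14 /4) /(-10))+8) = 221 /15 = 14.73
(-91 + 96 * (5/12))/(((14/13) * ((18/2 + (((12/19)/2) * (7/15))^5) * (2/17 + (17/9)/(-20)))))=-603781265531250/2662422202531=-226.78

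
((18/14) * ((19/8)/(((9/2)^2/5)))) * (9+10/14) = 3230/441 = 7.32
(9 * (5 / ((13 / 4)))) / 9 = 20 / 13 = 1.54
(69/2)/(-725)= -69/1450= -0.05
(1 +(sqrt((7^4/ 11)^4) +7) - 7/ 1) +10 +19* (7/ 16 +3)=92384557/ 1936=47719.30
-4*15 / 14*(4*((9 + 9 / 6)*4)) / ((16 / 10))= -450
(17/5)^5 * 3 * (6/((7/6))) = 153344556/21875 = 7010.04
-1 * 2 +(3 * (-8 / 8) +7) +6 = 8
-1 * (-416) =416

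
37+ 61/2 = 135/2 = 67.50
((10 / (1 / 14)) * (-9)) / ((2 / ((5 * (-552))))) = 1738800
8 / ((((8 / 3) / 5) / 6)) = 90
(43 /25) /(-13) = -43 /325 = -0.13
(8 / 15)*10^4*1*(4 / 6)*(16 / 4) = 128000 / 9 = 14222.22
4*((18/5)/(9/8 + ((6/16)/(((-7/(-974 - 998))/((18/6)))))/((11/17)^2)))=54208/2853775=0.02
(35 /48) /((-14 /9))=-15 /32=-0.47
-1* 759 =-759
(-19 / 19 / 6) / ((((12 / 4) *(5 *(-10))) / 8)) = 2 / 225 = 0.01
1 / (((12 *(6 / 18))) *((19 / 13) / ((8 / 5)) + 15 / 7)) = 182 / 2225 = 0.08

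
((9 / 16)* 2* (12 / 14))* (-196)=-189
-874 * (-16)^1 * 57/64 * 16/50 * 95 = 1893084/5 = 378616.80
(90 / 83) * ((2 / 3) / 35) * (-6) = -0.12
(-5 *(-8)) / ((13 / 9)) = 360 / 13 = 27.69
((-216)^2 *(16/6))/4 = 31104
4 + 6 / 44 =91 / 22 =4.14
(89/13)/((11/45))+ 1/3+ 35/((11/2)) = 14888/429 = 34.70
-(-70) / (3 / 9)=210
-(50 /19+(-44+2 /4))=1553 /38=40.87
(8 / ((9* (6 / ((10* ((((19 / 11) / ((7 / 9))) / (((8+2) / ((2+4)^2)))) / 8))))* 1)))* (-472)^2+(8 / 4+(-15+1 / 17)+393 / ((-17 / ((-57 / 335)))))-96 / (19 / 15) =2747416558043 / 8331785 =329751.25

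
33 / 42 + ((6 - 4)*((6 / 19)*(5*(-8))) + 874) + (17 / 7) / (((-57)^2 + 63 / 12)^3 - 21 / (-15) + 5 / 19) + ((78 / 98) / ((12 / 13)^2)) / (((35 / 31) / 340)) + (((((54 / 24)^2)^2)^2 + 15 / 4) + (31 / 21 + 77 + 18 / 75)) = 4184032164622830829462331659 / 2237298750812613671321600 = 1870.13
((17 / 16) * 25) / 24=425 / 384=1.11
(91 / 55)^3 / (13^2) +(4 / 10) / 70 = 37868 / 1164625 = 0.03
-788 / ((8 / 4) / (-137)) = 53978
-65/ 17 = -3.82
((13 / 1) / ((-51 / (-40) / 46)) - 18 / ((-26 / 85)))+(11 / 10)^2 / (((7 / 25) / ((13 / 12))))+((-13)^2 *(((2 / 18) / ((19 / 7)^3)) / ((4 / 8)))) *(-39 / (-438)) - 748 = -24013263257863 / 111541496976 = -215.29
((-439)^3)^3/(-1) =605592770801153705930359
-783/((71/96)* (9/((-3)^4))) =-676512/71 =-9528.34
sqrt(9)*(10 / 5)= 6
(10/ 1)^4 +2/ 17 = 10000.12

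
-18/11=-1.64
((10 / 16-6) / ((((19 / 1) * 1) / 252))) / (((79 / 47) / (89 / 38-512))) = 2465864541 / 114076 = 21615.98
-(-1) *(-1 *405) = -405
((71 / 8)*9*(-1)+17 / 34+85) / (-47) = -45 / 376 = -0.12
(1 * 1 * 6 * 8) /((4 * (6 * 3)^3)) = 1 /486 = 0.00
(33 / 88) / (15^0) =3 / 8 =0.38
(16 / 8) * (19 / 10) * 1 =19 / 5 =3.80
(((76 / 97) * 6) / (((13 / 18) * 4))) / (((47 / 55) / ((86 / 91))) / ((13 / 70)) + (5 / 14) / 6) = 81530064 / 246925237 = 0.33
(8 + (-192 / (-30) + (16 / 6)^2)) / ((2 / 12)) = 1936 / 15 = 129.07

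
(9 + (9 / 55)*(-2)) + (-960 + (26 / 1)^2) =-15143 / 55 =-275.33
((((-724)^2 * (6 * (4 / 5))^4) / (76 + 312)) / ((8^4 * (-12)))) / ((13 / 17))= -15037299 / 788125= -19.08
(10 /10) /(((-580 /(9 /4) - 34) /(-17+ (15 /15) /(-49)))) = 3753 /64337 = 0.06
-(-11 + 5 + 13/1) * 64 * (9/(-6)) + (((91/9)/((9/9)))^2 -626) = 12007/81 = 148.23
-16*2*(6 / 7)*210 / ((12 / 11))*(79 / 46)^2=-8238120 / 529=-15573.01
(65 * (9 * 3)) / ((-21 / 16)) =-9360 / 7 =-1337.14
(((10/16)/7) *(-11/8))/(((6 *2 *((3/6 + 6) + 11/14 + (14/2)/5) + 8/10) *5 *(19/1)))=-0.00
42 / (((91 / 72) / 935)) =403920 / 13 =31070.77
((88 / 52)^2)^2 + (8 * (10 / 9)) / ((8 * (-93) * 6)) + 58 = 4747640929 / 71716671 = 66.20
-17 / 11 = -1.55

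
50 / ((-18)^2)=25 / 162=0.15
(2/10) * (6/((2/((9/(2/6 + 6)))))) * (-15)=-243/19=-12.79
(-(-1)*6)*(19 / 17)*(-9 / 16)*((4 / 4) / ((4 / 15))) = -7695 / 544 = -14.15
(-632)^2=399424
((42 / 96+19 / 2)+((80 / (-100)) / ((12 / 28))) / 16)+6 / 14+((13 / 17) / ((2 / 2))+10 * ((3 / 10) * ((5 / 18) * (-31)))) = -141079 / 9520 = -14.82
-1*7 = -7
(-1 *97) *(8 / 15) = -776 / 15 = -51.73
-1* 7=-7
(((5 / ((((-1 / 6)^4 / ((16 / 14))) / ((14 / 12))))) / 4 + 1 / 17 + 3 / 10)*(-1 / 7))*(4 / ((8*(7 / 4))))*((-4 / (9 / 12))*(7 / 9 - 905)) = -425239.61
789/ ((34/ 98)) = 38661/ 17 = 2274.18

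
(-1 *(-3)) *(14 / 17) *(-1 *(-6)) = 252 / 17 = 14.82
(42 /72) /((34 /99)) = 231 /136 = 1.70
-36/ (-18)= 2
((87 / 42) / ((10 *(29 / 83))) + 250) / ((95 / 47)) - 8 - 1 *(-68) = 2446901 / 13300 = 183.98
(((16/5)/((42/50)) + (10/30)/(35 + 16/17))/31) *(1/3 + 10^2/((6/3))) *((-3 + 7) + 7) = 27129113/397761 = 68.20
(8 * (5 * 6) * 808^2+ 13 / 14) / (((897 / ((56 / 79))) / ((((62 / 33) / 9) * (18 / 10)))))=544018517144 / 11692395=46527.55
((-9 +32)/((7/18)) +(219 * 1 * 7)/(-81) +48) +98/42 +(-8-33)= 9365/189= 49.55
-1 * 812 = -812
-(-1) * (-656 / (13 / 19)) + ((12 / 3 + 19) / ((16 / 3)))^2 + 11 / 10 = -15626151 / 16640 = -939.07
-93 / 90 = -31 / 30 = -1.03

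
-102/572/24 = -17/2288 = -0.01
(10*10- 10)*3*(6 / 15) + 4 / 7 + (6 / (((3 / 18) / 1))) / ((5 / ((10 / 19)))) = 14944 / 133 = 112.36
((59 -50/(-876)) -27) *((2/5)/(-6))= -14041/6570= -2.14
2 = 2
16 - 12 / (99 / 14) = 472 / 33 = 14.30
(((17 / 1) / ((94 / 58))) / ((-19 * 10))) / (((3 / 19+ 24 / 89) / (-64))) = 1404064 / 169905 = 8.26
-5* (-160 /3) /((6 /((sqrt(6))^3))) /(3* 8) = 100* sqrt(6) /9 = 27.22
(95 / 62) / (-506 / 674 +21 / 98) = -224105 / 78461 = -2.86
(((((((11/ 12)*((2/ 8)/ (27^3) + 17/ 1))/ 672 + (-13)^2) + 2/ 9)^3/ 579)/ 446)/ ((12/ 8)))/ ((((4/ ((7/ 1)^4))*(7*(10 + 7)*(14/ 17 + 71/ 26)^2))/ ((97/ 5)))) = 345751028045966079799378141487662179031/ 3566468105971350575943607758901739520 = 96.94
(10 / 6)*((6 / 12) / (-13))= -5 / 78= -0.06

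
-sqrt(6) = -2.45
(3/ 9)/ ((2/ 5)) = 5/ 6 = 0.83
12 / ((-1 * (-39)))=4 / 13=0.31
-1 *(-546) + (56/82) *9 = 22638/41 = 552.15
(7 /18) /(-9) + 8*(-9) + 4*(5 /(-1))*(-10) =127.96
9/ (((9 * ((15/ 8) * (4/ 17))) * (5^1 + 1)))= 17/ 45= 0.38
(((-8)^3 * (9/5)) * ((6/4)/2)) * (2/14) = -3456/35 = -98.74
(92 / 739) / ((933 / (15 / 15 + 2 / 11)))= 1196 / 7584357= 0.00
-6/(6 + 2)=-3/4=-0.75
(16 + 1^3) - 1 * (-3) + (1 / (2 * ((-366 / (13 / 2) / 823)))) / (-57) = 1679659 / 83448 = 20.13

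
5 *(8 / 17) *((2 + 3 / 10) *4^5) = 94208 / 17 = 5541.65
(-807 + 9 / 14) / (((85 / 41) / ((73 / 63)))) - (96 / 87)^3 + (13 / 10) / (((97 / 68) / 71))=-22898527440283 / 59119667670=-387.33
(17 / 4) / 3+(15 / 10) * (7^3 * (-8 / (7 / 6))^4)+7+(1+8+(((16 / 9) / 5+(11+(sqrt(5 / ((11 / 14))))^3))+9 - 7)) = 70 * sqrt(770) / 121+1433311093 / 1260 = 1137564.54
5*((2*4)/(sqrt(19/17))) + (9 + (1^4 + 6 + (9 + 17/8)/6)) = 857/48 + 40*sqrt(323)/19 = 55.69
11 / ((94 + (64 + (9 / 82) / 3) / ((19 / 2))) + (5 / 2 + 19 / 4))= 34276 / 336499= 0.10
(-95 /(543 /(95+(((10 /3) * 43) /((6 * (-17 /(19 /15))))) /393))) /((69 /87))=-47209536740 /2252853243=-20.96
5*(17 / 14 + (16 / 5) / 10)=537 / 70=7.67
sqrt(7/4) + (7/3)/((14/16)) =sqrt(7)/2 + 8/3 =3.99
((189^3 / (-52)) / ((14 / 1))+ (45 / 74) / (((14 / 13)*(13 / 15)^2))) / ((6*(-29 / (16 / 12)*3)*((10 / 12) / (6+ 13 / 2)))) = 355.29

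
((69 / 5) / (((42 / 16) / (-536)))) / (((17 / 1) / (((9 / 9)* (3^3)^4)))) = -52412837184 / 595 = -88088801.99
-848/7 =-121.14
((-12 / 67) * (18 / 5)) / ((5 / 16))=-3456 / 1675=-2.06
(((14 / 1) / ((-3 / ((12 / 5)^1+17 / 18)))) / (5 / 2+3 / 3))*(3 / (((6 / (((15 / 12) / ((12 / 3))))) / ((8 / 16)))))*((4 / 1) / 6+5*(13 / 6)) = -4.01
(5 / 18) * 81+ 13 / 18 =209 / 9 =23.22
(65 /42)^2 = 2.40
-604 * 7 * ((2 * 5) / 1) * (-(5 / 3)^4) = 26425000 / 81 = 326234.57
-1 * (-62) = 62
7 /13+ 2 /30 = 118 /195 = 0.61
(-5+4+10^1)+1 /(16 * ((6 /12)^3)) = 19 /2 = 9.50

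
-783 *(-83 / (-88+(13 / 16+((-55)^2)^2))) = 1039824 / 146408605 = 0.01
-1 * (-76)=76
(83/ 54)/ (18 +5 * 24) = 83/ 7452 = 0.01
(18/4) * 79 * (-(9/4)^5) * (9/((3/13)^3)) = -30746164761/2048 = -15012775.76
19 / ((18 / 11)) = 209 / 18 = 11.61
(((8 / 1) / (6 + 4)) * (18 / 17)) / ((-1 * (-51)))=24 / 1445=0.02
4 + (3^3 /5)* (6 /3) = 74 /5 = 14.80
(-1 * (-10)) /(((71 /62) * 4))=155 /71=2.18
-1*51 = -51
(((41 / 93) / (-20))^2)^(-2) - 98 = 11968555235422 / 2825761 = 4235515.76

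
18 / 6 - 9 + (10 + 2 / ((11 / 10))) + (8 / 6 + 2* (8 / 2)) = 15.15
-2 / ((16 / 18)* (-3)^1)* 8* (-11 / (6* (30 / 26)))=-143 / 15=-9.53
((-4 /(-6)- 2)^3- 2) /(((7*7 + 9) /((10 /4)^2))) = -1475 /3132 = -0.47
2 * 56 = 112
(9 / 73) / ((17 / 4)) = 36 / 1241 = 0.03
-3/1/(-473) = 3/473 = 0.01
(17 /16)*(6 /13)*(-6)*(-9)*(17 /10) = 23409 /520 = 45.02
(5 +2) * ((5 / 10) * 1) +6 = 19 / 2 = 9.50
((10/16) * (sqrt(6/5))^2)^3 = 27/64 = 0.42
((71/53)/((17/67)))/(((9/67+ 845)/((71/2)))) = 22629049/102036448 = 0.22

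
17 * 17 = 289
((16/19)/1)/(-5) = -16/95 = -0.17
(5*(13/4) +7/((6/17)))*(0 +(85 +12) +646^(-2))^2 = 709514798931177097/2089831726272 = 339508.10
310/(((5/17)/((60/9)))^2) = 1433440/9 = 159271.11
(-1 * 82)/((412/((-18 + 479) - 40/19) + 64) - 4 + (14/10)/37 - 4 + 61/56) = -7406964880/5241324883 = -1.41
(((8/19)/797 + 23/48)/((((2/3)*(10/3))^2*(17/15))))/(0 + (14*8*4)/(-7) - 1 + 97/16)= -0.00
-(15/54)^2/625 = -1/8100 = -0.00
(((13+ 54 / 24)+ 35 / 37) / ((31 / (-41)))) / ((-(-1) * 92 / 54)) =-2653479 / 211048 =-12.57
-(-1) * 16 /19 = 16 /19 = 0.84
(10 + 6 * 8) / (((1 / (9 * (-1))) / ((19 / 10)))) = -4959 / 5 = -991.80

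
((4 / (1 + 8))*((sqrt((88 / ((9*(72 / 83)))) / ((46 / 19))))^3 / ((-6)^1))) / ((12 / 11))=-0.68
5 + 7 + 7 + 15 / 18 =119 / 6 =19.83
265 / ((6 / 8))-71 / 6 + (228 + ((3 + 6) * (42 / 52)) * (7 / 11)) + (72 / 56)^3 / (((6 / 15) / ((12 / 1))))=31287710 / 49049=637.89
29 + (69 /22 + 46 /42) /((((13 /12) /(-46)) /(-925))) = 166233.30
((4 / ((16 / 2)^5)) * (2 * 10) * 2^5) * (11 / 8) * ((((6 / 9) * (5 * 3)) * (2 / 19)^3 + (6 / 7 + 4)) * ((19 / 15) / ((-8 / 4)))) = -0.33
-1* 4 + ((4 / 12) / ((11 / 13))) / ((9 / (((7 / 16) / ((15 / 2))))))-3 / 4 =-169199 / 35640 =-4.75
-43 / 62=-0.69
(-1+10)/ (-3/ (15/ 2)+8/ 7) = 12.12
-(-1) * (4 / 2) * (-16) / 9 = -32 / 9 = -3.56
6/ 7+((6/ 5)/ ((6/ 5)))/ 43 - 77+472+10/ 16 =954785/ 2408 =396.51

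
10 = 10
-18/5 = -3.60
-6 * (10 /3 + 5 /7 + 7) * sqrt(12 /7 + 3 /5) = -4176 * sqrt(35) /245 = -100.84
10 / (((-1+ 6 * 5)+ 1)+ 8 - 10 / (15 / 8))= 15 / 49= 0.31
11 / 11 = 1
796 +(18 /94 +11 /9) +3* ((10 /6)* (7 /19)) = 6423619 /8037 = 799.26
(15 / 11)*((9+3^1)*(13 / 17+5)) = 17640 / 187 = 94.33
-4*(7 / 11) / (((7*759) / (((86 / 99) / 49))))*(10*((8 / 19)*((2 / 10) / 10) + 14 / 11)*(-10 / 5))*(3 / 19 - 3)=-18421888 / 29783234635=-0.00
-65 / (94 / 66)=-2145 / 47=-45.64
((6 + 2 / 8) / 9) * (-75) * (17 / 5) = -2125 / 12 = -177.08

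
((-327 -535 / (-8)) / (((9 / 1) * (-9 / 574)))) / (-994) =-85321 / 46008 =-1.85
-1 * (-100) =100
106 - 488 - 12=-394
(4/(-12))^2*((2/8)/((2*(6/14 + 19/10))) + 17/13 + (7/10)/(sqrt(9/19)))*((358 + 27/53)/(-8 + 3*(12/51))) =-3727293163/501338448 - 2261119*sqrt(19)/1774440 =-12.99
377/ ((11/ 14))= 5278/ 11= 479.82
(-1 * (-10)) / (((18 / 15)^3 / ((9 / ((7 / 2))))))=625 / 42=14.88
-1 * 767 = -767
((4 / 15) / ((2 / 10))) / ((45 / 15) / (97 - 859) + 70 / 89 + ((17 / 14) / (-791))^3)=61399845235083488 / 36037710907473759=1.70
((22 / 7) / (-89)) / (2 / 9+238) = -99 / 667856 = -0.00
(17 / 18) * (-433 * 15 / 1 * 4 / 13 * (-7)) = 515270 / 39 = 13212.05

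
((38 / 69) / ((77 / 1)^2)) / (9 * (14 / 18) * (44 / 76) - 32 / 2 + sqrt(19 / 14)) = -327788 / 41760270321 - 13718 * sqrt(266) / 292321892247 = -0.00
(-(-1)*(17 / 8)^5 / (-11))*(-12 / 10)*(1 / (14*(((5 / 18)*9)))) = 4259571 / 31539200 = 0.14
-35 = -35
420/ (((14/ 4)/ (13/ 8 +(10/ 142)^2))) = 985995/ 5041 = 195.60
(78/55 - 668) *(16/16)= -36662/55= -666.58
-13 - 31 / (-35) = -12.11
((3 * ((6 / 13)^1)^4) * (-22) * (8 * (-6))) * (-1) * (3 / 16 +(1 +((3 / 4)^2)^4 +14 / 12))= -1289805363 / 3655808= -352.81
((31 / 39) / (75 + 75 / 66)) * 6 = 1364 / 21775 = 0.06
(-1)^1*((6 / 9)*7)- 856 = -2582 / 3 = -860.67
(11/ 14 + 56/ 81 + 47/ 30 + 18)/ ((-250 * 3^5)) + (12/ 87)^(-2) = 72420660853/ 1377810000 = 52.56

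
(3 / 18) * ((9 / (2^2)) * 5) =15 / 8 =1.88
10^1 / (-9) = -10 / 9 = -1.11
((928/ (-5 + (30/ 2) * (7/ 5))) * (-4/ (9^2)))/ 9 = -232/ 729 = -0.32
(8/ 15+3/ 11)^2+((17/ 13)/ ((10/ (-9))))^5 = -65031789588377/ 40433807700000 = -1.61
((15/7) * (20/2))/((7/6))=900/49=18.37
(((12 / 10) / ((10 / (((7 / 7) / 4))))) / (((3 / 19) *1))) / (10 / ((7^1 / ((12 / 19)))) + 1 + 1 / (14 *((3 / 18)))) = 2527 / 31000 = 0.08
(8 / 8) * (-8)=-8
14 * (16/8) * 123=3444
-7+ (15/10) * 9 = 13/2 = 6.50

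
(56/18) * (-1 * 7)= -196/9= -21.78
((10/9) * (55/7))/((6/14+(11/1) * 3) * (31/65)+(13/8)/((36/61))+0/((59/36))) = 88000/188459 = 0.47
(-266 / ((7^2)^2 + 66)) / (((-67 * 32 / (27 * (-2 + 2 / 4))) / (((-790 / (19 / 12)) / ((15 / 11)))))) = 0.75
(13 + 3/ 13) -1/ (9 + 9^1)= 3083/ 234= 13.18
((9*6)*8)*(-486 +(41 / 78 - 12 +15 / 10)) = -2785392 / 13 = -214260.92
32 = 32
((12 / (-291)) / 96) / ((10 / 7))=-7 / 23280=-0.00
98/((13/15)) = 1470/13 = 113.08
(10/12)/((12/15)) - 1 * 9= -191/24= -7.96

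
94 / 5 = 18.80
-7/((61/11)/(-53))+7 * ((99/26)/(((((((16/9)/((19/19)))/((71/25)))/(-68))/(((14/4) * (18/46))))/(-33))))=955189001921/7295600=130926.72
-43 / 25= -1.72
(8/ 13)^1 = 0.62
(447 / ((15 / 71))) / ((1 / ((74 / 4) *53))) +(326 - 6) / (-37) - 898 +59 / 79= 60612380227 / 29230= 2073636.00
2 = 2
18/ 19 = 0.95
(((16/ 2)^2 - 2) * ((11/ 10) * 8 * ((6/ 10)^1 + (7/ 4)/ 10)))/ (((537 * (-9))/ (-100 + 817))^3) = -144314435749/ 104526553275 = -1.38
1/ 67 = 0.01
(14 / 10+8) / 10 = 47 / 50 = 0.94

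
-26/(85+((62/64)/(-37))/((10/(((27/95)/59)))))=-1725443200/5640871163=-0.31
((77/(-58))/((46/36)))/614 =-693/409538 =-0.00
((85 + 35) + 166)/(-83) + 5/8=-1873/664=-2.82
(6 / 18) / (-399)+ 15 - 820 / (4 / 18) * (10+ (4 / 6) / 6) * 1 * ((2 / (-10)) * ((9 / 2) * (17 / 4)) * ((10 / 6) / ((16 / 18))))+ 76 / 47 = 267599.27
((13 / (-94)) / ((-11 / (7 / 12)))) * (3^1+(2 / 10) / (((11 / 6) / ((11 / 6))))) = 0.02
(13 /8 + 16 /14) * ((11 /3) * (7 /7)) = 1705 /168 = 10.15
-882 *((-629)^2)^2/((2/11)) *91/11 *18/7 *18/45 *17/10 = -274603425221936538/25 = -10984137008877461.52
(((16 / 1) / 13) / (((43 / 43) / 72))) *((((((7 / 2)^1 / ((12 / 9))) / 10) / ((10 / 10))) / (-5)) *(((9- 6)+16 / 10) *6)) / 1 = -208656 / 1625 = -128.40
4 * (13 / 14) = 26 / 7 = 3.71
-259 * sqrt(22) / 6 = -202.47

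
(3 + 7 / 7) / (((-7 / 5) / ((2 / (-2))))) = 20 / 7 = 2.86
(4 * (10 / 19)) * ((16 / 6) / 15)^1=64 / 171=0.37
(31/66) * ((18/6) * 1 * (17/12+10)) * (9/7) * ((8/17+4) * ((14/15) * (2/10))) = 80693/4675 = 17.26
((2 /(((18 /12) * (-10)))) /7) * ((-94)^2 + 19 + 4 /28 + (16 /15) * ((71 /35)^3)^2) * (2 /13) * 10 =-1969769402591888 /7527697734375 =-261.67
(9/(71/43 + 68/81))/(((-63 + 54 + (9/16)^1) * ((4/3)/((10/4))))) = -6966/8675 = -0.80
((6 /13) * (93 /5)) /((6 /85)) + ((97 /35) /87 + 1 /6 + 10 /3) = 9907907 /79170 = 125.15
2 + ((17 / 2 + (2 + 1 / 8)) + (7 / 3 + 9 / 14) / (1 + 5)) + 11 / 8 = 3653 / 252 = 14.50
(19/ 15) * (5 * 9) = 57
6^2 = 36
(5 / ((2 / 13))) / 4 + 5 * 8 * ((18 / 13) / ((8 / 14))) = 10925 / 104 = 105.05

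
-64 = -64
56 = 56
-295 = -295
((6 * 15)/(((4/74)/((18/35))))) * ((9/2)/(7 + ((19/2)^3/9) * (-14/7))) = -971028/46249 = -21.00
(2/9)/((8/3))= 1/12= 0.08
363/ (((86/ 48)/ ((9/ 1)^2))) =705672/ 43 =16410.98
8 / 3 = 2.67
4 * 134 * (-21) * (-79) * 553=491740872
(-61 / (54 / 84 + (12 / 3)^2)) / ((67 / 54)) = -2.95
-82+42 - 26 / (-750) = -14987 / 375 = -39.97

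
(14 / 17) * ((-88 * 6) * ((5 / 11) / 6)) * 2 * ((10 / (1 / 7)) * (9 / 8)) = -88200 / 17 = -5188.24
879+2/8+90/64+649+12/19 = 930415/608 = 1530.29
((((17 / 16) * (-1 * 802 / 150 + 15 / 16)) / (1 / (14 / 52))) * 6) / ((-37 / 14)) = 9163 / 3200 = 2.86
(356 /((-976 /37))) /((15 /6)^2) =-3293 /1525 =-2.16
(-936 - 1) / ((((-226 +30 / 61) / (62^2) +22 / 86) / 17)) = -40152278087 / 496954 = -80796.77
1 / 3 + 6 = 6.33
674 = 674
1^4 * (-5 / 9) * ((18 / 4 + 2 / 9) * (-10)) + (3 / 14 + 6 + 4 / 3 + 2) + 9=50783 / 1134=44.78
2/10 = 1/5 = 0.20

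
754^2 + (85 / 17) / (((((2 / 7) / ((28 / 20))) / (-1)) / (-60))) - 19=569967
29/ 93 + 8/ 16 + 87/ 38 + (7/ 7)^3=7247/ 1767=4.10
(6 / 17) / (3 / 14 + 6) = 0.06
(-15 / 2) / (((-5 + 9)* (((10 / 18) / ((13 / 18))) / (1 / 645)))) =-13 / 3440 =-0.00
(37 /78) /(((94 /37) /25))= 34225 /7332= 4.67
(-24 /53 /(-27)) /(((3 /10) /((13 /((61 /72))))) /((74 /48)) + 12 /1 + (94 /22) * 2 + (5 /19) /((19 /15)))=152804080 /189196870257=0.00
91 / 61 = 1.49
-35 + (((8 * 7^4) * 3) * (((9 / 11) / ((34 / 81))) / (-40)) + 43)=-5236027 / 1870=-2800.01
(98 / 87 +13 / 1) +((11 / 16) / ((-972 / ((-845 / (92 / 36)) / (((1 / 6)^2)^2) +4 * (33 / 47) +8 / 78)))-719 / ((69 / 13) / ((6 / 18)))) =646638276355 / 2376755784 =272.07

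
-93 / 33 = -31 / 11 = -2.82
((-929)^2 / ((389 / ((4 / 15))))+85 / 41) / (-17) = -142034699 / 4066995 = -34.92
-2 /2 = -1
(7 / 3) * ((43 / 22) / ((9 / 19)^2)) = 108661 / 5346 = 20.33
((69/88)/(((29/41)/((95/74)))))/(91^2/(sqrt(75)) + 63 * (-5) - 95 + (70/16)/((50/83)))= 0.00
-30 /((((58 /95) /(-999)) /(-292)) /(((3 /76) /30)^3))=-218781 /6700160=-0.03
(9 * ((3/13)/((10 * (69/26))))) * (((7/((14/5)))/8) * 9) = 81/368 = 0.22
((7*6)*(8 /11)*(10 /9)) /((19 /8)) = 8960 /627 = 14.29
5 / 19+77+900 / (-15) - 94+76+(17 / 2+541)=20853 / 38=548.76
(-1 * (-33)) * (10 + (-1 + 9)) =594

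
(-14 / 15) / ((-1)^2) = -14 / 15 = -0.93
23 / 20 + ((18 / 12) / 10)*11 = 14 / 5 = 2.80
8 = 8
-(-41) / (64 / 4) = 2.56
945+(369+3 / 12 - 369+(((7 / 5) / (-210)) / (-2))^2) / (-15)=1275727499 / 1350000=944.98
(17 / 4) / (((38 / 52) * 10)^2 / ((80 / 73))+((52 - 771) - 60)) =-11492 / 1974651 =-0.01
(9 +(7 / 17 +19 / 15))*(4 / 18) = 5446 / 2295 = 2.37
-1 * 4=-4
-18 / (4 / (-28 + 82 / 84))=3405 / 28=121.61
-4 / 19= -0.21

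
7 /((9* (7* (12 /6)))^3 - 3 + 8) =7 /2000381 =0.00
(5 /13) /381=5 /4953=0.00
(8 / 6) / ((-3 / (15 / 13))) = -20 / 39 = -0.51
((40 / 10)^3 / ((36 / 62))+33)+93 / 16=21461 / 144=149.03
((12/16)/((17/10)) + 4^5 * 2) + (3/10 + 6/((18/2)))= 2049.41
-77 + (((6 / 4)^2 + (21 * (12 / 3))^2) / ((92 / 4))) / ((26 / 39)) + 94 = 87827 / 184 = 477.32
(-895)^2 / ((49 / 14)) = 1602050 / 7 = 228864.29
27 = 27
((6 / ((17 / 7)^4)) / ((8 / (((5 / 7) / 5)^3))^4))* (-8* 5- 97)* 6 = -1233 / 493037510984704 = -0.00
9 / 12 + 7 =7.75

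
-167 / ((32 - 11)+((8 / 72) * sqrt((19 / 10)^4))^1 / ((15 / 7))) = -7.88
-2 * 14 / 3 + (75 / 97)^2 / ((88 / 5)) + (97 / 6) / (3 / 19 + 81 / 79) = 4813009859 / 1102885344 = 4.36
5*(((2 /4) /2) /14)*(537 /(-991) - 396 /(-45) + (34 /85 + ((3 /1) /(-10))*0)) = 42901 /55496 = 0.77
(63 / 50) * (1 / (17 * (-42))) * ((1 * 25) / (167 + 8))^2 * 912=-684 / 20825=-0.03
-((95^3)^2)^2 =-540360087662636962890625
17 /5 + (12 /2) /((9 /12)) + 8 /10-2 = 51 /5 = 10.20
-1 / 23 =-0.04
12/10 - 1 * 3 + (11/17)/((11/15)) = -78/85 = -0.92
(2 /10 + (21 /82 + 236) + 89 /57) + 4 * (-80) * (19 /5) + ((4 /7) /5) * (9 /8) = -79983562 /81795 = -977.85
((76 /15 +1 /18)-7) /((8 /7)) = -1.64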